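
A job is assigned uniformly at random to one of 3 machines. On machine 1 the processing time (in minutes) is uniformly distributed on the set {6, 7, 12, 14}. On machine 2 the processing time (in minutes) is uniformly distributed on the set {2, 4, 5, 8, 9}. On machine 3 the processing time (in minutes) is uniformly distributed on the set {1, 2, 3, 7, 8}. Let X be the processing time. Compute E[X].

E[X | machine 1] = (6+7+12+14)/4 = 39/4.
E[X | machine 2] = (2+4+5+8+9)/5 = 28/5.
E[X | machine 3] = (1+2+3+7+8)/5 = 21/5.
By the law of total expectation,
E[X] = (1/3)·(39/4) + (1/3)·(28/5) + (1/3)·(21/5) = 391/60.

391/60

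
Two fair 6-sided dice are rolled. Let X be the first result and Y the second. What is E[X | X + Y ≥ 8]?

P(X + Y ≥ 8) = 5/12.
Summing X·P(x,y) over outcomes with X + Y ≥ 8 gives 35/18.
E[X | X + Y ≥ 8] = (35/18) / (5/12) = 14/3.

14/3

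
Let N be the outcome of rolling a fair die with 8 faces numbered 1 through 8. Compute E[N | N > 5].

7

Given N > 5, N is equally likely to be any of {6, 7, 8}.
E[N | N > 5] = (6 + 7 + 8) / 3 = 7.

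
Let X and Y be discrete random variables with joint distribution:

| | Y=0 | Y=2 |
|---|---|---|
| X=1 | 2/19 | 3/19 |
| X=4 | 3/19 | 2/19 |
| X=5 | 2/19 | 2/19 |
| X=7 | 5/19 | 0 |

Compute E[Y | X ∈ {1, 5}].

P(X ∈ {1, 5}) = 9/19.
Summing Y·P(X=x,Y=y) over the conditioning event gives 10/19.
E[Y | X ∈ {1, 5}] = (10/19) / (9/19) = 10/9.

10/9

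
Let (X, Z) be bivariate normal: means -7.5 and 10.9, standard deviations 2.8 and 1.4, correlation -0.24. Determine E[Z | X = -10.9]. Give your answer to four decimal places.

11.3080

E[Z | X=x] = μ_Z + ρ(σ_Z/σ_X)(x − μ_X) for jointly normal variables.
E[Z | X=-10.9] = 10.9 + (-0.24)·(1.4/2.8)·(-10.9 − (-7.5)) = 10.9 + (-0.12)·(-3.4) = 11.3080.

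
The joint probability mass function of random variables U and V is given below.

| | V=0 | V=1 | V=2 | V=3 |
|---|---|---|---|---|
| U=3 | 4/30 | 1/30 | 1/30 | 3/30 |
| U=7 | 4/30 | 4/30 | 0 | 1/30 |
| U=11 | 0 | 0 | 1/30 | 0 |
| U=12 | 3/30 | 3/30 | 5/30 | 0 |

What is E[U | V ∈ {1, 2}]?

P(V ∈ {1, 2}) = 1/2.
Σ U·P over the event = 3·(1/30) + 3·(1/30) + 7·(4/30) + 11·(1/30) + 12·(3/30) + 12·(5/30) = 47/10.
E[U | V ∈ {1, 2}] = (47/10) / (1/2) = 47/5.

47/5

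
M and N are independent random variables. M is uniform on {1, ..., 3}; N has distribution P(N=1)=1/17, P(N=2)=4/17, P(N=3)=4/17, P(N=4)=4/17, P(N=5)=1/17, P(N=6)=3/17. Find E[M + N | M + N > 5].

P(M + N > 5) = 8/17.
Summing (M+N)·P(x,y) over outcomes with M + N > 5 gives 169/51.
E[M + N | M + N > 5] = (169/51) / (8/17) = 169/24.

169/24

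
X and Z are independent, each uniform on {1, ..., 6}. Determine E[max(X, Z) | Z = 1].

7/2

P(Z = 1) = 1/6.
Summing max(X,Z)·P(x,y) over outcomes with Z = 1 gives 7/12.
E[max(X, Z) | Z = 1] = (7/12) / (1/6) = 7/2.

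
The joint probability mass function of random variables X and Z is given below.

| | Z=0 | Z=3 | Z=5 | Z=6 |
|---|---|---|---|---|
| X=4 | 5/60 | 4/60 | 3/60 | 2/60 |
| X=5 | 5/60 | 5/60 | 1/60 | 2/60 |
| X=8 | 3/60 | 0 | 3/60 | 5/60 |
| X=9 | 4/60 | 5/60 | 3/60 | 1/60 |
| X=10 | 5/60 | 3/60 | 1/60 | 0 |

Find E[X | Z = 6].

P(Z = 6) = 1/6.
Σ X·P over the event = 4·(2/60) + 5·(2/60) + 8·(5/60) + 9·(1/60) = 67/60.
E[X | Z = 6] = (67/60) / (1/6) = 67/10.

67/10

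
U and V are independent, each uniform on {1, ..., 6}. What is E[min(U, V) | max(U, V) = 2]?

Outcomes with max(U, V) = 2: (1,2), (2,1), (2,2), each with probability 1/36.
E[min(U, V) | max(U, V) = 2] = (1 + 1 + 2) / 3 = 4/3.

4/3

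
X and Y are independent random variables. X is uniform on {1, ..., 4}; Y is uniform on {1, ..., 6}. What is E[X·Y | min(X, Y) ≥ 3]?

P(min(X, Y) ≥ 3) = 1/3.
Summing XY·P(x,y) over outcomes with min(X, Y) ≥ 3 gives 21/4.
E[X·Y | min(X, Y) ≥ 3] = (21/4) / (1/3) = 63/4.

63/4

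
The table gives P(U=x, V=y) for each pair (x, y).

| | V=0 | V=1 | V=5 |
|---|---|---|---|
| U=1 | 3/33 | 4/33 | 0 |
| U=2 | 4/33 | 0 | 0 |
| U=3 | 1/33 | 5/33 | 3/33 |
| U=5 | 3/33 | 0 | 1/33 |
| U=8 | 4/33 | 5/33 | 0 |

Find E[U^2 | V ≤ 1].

P(V ≤ 1) = 29/33.
Σ U^2·P over the event = 1·(3/33) + 1·(4/33) + 4·(4/33) + 9·(1/33) + 9·(5/33) + 25·(3/33) + 64·(4/33) + 64·(5/33) = 728/33.
E[U^2 | V ≤ 1] = (728/33) / (29/33) = 728/29.

728/29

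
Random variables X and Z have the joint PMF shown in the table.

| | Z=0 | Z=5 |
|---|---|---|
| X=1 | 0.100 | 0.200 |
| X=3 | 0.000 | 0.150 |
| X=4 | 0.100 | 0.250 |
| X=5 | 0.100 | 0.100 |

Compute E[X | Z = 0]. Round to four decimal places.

P(Z = 0) = 0.300.
Σ X·P over the event = 1·(0.100) + 4·(0.100) + 5·(0.100) = 1.000.
E[X | Z = 0] = (1.000) / (0.300) = 3.3333.

3.3333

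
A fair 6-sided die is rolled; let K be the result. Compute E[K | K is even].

Given K is even, K is equally likely to be any of {2, 4, 6}.
E[K | K is even] = (2 + 4 + 6) / 3 = 4.

4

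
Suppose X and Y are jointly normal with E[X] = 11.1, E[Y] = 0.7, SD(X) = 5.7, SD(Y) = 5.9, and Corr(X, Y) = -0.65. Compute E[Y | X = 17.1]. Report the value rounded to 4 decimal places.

-3.3368

For a bivariate normal, E[Y | X=x] = μ_Y + ρ·(σ_Y/σ_X)·(x − μ_X).
E[Y | X=17.1] = 0.7 + (-0.65)·(5.9/5.7)·(17.1 − (11.1)) = 0.7 + (-0.672807)·(6) = -3.3368.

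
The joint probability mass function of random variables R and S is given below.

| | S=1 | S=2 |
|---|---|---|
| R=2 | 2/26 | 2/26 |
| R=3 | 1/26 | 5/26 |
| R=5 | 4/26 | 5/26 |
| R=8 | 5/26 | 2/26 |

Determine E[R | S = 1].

P(S = 1) = 6/13.
Σ R·P over the event = 2·(2/26) + 3·(1/26) + 5·(4/26) + 8·(5/26) = 67/26.
E[R | S = 1] = (67/26) / (6/13) = 67/12.

67/12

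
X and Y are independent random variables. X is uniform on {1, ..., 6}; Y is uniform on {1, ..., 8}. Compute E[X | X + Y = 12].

5

Outcomes with X + Y = 12: (4,8), (5,7), (6,6), each with probability 1/48.
E[X | X + Y = 12] = (4 + 5 + 6) / 3 = 5.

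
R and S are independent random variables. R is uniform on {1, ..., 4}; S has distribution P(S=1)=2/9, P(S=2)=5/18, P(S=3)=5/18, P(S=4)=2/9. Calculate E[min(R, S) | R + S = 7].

P(R + S = 7) = 1/8.
Summing min(R,S)·P(x,y) over outcomes with R + S = 7 gives 3/8.
E[min(R, S) | R + S = 7] = (3/8) / (1/8) = 3.

3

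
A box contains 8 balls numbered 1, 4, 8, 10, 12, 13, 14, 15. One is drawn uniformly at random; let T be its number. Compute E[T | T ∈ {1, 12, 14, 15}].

21/2

P(T ∈ {1, 12, 14, 15}) = 1/2.
Σ over the event: 1·1/8 + 12·1/8 + 14·1/8 + 15·1/8 = 21/4.
E[T | T ∈ {1, 12, 14, 15}] = (21/4) / (1/2) = 21/2.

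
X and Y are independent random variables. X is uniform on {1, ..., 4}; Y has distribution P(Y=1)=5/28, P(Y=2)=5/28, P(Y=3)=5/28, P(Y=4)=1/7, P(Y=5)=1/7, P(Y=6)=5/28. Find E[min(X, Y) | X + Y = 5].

P(X + Y = 5) = 19/112.
Summing min(X,Y)·P(x,y) over outcomes with X + Y = 5 gives 29/112.
E[min(X, Y) | X + Y = 5] = (29/112) / (19/112) = 29/19.

29/19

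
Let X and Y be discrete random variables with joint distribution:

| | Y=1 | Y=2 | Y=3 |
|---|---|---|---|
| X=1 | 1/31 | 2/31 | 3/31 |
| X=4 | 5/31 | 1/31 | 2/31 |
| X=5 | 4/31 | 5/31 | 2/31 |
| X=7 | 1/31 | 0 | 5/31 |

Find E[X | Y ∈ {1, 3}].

104/23

P(Y ∈ {1, 3}) = 23/31.
Σ X·P over the event = 1·(1/31) + 1·(3/31) + 4·(5/31) + 4·(2/31) + 5·(4/31) + 5·(2/31) + 7·(1/31) + 7·(5/31) = 104/31.
E[X | Y ∈ {1, 3}] = (104/31) / (23/31) = 104/23.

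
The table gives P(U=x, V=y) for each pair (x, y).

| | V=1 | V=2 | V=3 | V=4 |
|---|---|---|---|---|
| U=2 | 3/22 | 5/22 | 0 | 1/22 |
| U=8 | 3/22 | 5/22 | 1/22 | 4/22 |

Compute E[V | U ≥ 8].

32/13

P(U ≥ 8) = 13/22.
Summing V·P(U=x,V=y) over the conditioning event gives 16/11.
E[V | U ≥ 8] = (16/11) / (13/22) = 32/13.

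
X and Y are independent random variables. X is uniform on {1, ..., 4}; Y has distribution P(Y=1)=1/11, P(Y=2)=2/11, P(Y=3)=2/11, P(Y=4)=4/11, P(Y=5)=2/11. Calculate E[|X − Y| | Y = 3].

1

P(Y = 3) = 2/11.
Summing |X−Y|·P(x,y) over outcomes with Y = 3 gives 2/11.
E[|X − Y| | Y = 3] = (2/11) / (2/11) = 1.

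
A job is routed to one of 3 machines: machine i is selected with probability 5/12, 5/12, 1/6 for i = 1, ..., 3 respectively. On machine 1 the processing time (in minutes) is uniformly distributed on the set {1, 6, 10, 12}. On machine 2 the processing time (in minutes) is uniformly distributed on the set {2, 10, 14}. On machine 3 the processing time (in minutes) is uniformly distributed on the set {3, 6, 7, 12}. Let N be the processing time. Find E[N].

E[N | machine 1] = (1+6+10+12)/4 = 29/4.
E[N | machine 2] = (2+10+14)/3 = 26/3.
E[N | machine 3] = (3+6+7+12)/4 = 7.
By the law of total expectation,
E[N] = (5/12)·(29/4) + (5/12)·(26/3) + (1/6)·(7) = 1123/144.

1123/144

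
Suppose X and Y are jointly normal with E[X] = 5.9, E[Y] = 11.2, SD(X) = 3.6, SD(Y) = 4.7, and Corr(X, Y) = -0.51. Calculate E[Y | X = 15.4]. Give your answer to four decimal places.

4.8746

For a bivariate normal, E[Y | X=x] = μ_Y + ρ·(σ_Y/σ_X)·(x − μ_X).
E[Y | X=15.4] = 11.2 + (-0.51)·(4.7/3.6)·(15.4 − (5.9)) = 11.2 + (-0.66583)·(9.5) = 4.8746.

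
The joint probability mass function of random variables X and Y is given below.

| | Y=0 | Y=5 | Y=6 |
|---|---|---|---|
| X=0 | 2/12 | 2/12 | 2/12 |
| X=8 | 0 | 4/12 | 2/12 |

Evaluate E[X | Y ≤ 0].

0

P(Y ≤ 0) = 1/6.
Σ X·P over the event = 0·(2/12) = 0.
E[X | Y ≤ 0] = (0) / (1/6) = 0.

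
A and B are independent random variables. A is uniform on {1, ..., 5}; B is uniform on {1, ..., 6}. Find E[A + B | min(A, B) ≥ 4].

19/2

Outcomes with min(A, B) ≥ 4: (4,4), (4,5), (4,6), (5,4), (5,5), (5,6), each with probability 1/30.
E[A + B | min(A, B) ≥ 4] = (8 + 9 + 10 + 9 + 10 + 11) / 6 = 19/2.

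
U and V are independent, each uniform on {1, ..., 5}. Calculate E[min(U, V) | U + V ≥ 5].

P(U + V ≥ 5) = 19/25.
Summing min(U,V)·P(x,y) over outcomes with U + V ≥ 5 gives 48/25.
E[min(U, V) | U + V ≥ 5] = (48/25) / (19/25) = 48/19.

48/19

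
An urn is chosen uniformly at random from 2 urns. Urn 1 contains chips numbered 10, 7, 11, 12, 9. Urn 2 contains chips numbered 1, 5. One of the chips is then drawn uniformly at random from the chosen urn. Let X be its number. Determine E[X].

32/5

E[X | urn 1] = (10+7+11+12+9)/5 = 49/5.
E[X | urn 2] = (1+5)/2 = 3.
E[X] = (1/2)·(49/5) + (1/2)·(3) = 32/5.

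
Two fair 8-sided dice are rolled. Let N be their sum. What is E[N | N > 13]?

44/3

P(N > 13) = 3/32.
Σ over the event: 14·3/64 + 15·1/32 + 16·1/64 = 11/8.
E[N | N > 13] = (11/8) / (3/32) = 44/3.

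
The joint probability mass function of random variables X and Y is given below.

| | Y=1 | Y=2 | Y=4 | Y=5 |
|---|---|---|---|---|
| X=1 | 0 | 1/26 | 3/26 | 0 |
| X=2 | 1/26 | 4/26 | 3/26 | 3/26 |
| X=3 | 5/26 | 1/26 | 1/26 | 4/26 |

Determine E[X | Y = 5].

P(Y = 5) = 7/26.
Σ X·P over the event = 2·(3/26) + 3·(4/26) = 9/13.
E[X | Y = 5] = (9/13) / (7/26) = 18/7.

18/7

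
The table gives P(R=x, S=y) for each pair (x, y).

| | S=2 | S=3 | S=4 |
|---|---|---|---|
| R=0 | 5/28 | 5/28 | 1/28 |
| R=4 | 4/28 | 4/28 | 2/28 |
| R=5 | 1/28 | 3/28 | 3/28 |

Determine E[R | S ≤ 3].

P(S ≤ 3) = 11/14.
Σ R·P over the event = 0·(5/28) + 0·(5/28) + 4·(4/28) + 4·(4/28) + 5·(1/28) + 5·(3/28) = 13/7.
E[R | S ≤ 3] = (13/7) / (11/14) = 26/11.

26/11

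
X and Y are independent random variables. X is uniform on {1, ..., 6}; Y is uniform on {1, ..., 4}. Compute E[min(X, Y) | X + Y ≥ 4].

P(X + Y ≥ 4) = 7/8.
Summing min(X,Y)·P(x,y) over outcomes with X + Y ≥ 4 gives 47/24.
E[min(X, Y) | X + Y ≥ 4] = (47/24) / (7/8) = 47/21.

47/21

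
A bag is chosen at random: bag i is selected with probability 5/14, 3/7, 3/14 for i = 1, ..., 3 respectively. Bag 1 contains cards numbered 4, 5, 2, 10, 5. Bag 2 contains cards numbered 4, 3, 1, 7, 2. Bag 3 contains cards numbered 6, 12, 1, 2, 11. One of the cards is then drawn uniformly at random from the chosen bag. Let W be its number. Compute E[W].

E[W | bag 1] = (4+5+2+10+5)/5 = 26/5.
E[W | bag 2] = (4+3+1+7+2)/5 = 17/5.
E[W | bag 3] = (6+12+1+2+11)/5 = 32/5.
E[W] = (5/14)·(26/5) + (3/7)·(17/5) + (3/14)·(32/5) = 164/35.

164/35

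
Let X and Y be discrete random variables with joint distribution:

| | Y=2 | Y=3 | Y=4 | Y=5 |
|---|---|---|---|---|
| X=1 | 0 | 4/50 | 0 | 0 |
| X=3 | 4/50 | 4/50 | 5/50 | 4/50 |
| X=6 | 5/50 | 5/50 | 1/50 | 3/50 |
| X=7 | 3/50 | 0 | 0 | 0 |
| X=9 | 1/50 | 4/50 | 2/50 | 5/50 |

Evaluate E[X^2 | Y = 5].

183/4

P(Y = 5) = 6/25.
Σ X^2·P over the event = 9·(4/50) + 36·(3/50) + 81·(5/50) = 549/50.
E[X^2 | Y = 5] = (549/50) / (6/25) = 183/4.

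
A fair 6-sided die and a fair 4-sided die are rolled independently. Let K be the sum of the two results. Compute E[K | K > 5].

52/7

P(K > 5) = 7/12.
Σ over the event: 6·1/6 + 7·1/6 + 8·1/8 + 9·1/12 + 10·1/24 = 13/3.
E[K | K > 5] = (13/3) / (7/12) = 52/7.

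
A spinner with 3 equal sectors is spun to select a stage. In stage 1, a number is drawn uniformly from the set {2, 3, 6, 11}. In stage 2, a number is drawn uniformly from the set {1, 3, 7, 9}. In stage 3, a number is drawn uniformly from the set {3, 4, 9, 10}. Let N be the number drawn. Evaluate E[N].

E[N | stage 1] = (2+3+6+11)/4 = 11/2.
E[N | stage 2] = (1+3+7+9)/4 = 5.
E[N | stage 3] = (3+4+9+10)/4 = 13/2.
By the law of total expectation,
E[N] = (1/3)·(11/2) + (1/3)·(5) + (1/3)·(13/2) = 17/3.

17/3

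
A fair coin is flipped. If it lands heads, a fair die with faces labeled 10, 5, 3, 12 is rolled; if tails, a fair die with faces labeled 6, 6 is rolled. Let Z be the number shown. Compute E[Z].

27/4

E[Z | heads] = (10+5+3+12)/4 = 15/2.
E[Z | tails] = (6+6)/2 = 6.
By the law of total expectation,
E[Z] = (1/2)·(15/2) + (1/2)·(6) = 27/4.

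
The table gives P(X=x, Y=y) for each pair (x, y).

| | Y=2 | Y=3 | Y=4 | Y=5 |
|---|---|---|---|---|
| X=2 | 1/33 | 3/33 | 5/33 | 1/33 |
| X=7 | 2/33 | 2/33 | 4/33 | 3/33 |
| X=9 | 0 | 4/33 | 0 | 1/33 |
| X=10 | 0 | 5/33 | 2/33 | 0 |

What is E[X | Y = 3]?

53/7

P(Y = 3) = 14/33.
Σ X·P over the event = 2·(3/33) + 7·(2/33) + 9·(4/33) + 10·(5/33) = 106/33.
E[X | Y = 3] = (106/33) / (14/33) = 53/7.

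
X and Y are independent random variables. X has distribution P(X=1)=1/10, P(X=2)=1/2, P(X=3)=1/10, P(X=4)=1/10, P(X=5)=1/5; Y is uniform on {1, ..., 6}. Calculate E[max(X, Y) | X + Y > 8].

P(X + Y > 8) = 3/20.
Summing max(X,Y)·P(x,y) over outcomes with X + Y > 8 gives 49/60.
E[max(X, Y) | X + Y > 8] = (49/60) / (3/20) = 49/9.

49/9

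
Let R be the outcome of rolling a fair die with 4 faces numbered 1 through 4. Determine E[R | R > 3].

4

Given R > 3, R is equally likely to be any of {4}.
E[R | R > 3] = (4) / 1 = 4.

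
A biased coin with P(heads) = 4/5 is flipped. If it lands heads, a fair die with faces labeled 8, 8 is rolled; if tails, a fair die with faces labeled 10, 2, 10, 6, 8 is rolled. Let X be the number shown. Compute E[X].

196/25

E[X | heads] = (8+8)/2 = 8.
E[X | tails] = (10+2+10+6+8)/5 = 36/5.
By the law of total expectation,
E[X] = (4/5)·(8) + (1/5)·(36/5) = 196/25.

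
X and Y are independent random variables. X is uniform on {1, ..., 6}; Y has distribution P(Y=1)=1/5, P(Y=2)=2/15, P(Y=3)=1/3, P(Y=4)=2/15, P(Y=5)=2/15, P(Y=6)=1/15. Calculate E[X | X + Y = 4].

9/5

P(X + Y = 4) = 1/9.
Summing X·P(x,y) over outcomes with X + Y = 4 gives 1/5.
E[X | X + Y = 4] = (1/5) / (1/9) = 9/5.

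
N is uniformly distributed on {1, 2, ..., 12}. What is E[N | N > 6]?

19/2

Given N > 6, N is equally likely to be any of {7, 8, 9, 10, 11, 12}.
E[N | N > 6] = (7 + 8 + 9 + 10 + 11 + 12) / 6 = 19/2.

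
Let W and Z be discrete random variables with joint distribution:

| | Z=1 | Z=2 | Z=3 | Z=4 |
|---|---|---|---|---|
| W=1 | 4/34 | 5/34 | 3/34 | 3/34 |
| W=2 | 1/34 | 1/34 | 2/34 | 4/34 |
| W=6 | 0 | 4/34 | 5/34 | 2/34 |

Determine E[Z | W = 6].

31/11

P(W = 6) = 11/34.
Σ Z·P over the event = 2·(4/34) + 3·(5/34) + 4·(2/34) = 31/34.
E[Z | W = 6] = (31/34) / (11/34) = 31/11.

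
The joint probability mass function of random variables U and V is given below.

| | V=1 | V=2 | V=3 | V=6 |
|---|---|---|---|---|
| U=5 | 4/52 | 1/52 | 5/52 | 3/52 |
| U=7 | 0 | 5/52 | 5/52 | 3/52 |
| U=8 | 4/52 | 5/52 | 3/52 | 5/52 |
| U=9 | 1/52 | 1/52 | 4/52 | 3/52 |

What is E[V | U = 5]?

3

P(U = 5) = 1/4.
Σ V·P over the event = 1·(4/52) + 2·(1/52) + 3·(5/52) + 6·(3/52) = 3/4.
E[V | U = 5] = (3/4) / (1/4) = 3.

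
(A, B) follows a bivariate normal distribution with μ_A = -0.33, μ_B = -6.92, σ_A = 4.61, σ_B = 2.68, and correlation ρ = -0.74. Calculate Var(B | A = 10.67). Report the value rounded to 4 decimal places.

The conditional variance in a bivariate normal is σ_B²(1 − ρ²), independent of x.
Var(B | A=10.67) = (2.68)²·(1 − (-0.74)²) = 7.1824·0.4524 = 3.2493.

3.2493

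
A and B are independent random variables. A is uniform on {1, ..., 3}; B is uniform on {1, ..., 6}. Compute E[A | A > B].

Outcomes with A > B: (2,1), (3,1), (3,2), each with probability 1/18.
E[A | A > B] = (2 + 3 + 3) / 3 = 8/3.

8/3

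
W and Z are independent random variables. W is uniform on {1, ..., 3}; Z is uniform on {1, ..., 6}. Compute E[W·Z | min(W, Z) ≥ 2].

P(min(W, Z) ≥ 2) = 5/9.
Summing WZ·P(x,y) over outcomes with min(W, Z) ≥ 2 gives 50/9.
E[W·Z | min(W, Z) ≥ 2] = (50/9) / (5/9) = 10.

10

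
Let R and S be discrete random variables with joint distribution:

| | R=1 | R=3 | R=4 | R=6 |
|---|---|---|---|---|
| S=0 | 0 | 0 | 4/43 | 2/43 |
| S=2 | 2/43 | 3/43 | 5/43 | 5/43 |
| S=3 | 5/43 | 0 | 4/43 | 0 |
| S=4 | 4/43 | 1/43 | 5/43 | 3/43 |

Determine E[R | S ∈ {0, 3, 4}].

47/14

P(S ∈ {0, 3, 4}) = 28/43.
Σ R·P over the event = 1·(5/43) + 1·(4/43) + 3·(1/43) + 4·(4/43) + 4·(4/43) + 4·(5/43) + 6·(2/43) + 6·(3/43) = 94/43.
E[R | S ∈ {0, 3, 4}] = (94/43) / (28/43) = 47/14.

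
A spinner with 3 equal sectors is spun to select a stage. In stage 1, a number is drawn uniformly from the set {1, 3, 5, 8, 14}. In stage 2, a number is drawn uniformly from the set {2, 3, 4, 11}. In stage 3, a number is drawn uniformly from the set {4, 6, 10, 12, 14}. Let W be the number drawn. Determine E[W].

E[W | stage 1] = (1+3+5+8+14)/5 = 31/5.
E[W | stage 2] = (2+3+4+11)/4 = 5.
E[W | stage 3] = (4+6+10+12+14)/5 = 46/5.
E[W] = (1/3)·(31/5) + (1/3)·(5) + (1/3)·(46/5) = 34/5.

34/5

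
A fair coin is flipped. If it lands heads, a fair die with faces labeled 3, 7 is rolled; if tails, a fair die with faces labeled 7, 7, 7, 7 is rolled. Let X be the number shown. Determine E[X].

E[X | heads] = (3+7)/2 = 5.
E[X | tails] = (7+7+7+7)/4 = 7.
E[X] = (1/2)·(5) + (1/2)·(7) = 6.

6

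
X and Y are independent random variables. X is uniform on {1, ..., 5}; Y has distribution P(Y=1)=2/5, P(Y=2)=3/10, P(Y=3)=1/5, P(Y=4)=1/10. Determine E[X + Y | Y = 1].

P(Y = 1) = 2/5.
Summing (X+Y)·P(x,y) over outcomes with Y = 1 gives 8/5.
E[X + Y | Y = 1] = (8/5) / (2/5) = 4.

4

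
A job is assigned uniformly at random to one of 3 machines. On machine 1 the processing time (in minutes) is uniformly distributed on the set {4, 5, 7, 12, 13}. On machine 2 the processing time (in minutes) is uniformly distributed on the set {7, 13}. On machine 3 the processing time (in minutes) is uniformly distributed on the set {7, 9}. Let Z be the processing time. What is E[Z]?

E[Z | machine 1] = (4+5+7+12+13)/5 = 41/5.
E[Z | machine 2] = (7+13)/2 = 10.
E[Z | machine 3] = (7+9)/2 = 8.
By the law of total expectation,
E[Z] = (1/3)·(41/5) + (1/3)·(10) + (1/3)·(8) = 131/15.

131/15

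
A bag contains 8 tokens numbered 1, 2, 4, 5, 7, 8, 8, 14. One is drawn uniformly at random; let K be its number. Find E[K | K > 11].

14

P(K > 11) = 1/8.
Σ over the event: 14·1/8 = 7/4.
E[K | K > 11] = (7/4) / (1/8) = 14.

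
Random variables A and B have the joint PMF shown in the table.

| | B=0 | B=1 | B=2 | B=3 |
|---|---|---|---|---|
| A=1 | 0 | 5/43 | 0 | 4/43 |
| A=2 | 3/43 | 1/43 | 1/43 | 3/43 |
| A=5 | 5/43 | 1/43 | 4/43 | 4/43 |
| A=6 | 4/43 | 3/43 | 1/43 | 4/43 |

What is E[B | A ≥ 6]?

17/12

P(A ≥ 6) = 12/43.
Summing B·P(A=x,B=y) over the conditioning event gives 17/43.
E[B | A ≥ 6] = (17/43) / (12/43) = 17/12.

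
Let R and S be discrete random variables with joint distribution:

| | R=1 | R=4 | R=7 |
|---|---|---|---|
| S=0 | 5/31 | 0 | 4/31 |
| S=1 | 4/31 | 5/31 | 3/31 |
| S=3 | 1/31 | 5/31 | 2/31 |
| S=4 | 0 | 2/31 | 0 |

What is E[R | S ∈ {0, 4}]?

P(S ∈ {0, 4}) = 11/31.
Σ R·P over the event = 1·(5/31) + 4·(2/31) + 7·(4/31) = 41/31.
E[R | S ∈ {0, 4}] = (41/31) / (11/31) = 41/11.

41/11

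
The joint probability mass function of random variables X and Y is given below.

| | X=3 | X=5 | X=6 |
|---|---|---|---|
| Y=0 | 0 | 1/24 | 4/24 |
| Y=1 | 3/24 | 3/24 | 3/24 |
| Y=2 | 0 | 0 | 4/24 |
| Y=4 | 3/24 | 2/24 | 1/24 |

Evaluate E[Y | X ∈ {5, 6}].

P(X ∈ {5, 6}) = 3/4.
Σ Y·P over the event = 0·(1/24) + 1·(3/24) + 4·(2/24) + 0·(4/24) + 1·(3/24) + 2·(4/24) + 4·(1/24) = 13/12.
E[Y | X ∈ {5, 6}] = (13/12) / (3/4) = 13/9.

13/9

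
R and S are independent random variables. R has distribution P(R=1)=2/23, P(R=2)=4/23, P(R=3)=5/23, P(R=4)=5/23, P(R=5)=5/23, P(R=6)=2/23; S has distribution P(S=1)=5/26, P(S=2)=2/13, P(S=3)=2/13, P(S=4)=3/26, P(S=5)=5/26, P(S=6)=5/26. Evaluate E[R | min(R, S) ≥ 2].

80/21

P(min(R, S) ≥ 2) = 441/598.
Summing R·P(x,y) over outcomes with min(R, S) ≥ 2 gives 840/299.
E[R | min(R, S) ≥ 2] = (840/299) / (441/598) = 80/21.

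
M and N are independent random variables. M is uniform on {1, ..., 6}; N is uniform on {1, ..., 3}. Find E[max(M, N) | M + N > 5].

44/9

Outcomes with M + N > 5: (3,3), (4,2), (4,3), (5,1), (5,2), (5,3), (6,1), (6,2), (6,3), each with probability 1/18.
E[max(M, N) | M + N > 5] = (3 + 4 + 4 + 5 + 5 + 5 + 6 + 6 + 6) / 9 = 44/9.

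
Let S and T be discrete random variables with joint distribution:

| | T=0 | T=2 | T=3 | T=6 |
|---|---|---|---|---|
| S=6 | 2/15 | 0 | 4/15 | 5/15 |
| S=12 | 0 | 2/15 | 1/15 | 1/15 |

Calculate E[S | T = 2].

P(T = 2) = 2/15.
Σ S·P over the event = 12·(2/15) = 8/5.
E[S | T = 2] = (8/5) / (2/15) = 12.

12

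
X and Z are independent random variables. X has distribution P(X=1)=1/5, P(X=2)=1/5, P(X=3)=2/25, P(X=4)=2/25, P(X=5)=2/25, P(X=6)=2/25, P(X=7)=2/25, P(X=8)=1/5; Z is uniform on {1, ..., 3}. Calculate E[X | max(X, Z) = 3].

P(max(X, Z) = 3) = 16/75.
Summing X·P(x,y) over outcomes with max(X, Z) = 3 gives 11/25.
E[X | max(X, Z) = 3] = (11/25) / (16/75) = 33/16.

33/16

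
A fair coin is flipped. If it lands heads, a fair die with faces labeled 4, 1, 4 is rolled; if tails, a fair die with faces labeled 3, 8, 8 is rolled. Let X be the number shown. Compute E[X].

14/3

E[X | heads] = (4+1+4)/3 = 3.
E[X | tails] = (3+8+8)/3 = 19/3.
By the law of total expectation,
E[X] = (1/2)·(3) + (1/2)·(19/3) = 14/3.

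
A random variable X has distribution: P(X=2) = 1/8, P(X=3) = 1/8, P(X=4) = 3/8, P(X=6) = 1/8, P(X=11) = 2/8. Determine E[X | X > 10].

11

P(X > 10) = 1/4.
Σ over the event: 11·1/4 = 11/4.
E[X | X > 10] = (11/4) / (1/4) = 11.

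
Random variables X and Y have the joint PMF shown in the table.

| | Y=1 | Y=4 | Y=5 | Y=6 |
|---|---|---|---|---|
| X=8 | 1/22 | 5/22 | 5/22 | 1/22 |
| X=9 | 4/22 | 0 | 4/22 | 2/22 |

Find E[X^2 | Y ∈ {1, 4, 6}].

P(Y ∈ {1, 4, 6}) = 13/22.
Summing X^2·P(X=x,Y=y) over the conditioning event gives 467/11.
E[X^2 | Y ∈ {1, 4, 6}] = (467/11) / (13/22) = 934/13.

934/13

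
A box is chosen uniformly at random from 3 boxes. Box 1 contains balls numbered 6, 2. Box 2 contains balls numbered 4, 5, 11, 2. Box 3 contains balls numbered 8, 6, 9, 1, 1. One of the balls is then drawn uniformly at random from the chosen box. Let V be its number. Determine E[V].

E[V | box 1] = (6+2)/2 = 4.
E[V | box 2] = (4+5+11+2)/4 = 11/2.
E[V | box 3] = (8+6+9+1+1)/5 = 5.
By the law of total expectation,
E[V] = (1/3)·(4) + (1/3)·(11/2) + (1/3)·(5) = 29/6.

29/6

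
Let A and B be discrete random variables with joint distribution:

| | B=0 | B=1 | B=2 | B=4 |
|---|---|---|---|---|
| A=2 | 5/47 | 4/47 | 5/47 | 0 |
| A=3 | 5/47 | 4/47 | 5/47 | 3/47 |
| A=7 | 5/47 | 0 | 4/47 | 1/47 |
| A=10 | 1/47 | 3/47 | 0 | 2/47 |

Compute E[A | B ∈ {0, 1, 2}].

P(B ∈ {0, 1, 2}) = 41/47.
Summing A·P(A=x,B=y) over the conditioning event gives 173/47.
E[A | B ∈ {0, 1, 2}] = (173/47) / (41/47) = 173/41.

173/41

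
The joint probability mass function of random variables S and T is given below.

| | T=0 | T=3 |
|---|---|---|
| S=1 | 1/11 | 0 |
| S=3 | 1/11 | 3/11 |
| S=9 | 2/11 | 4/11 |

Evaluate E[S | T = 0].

11/2

P(T = 0) = 4/11.
Σ S·P over the event = 1·(1/11) + 3·(1/11) + 9·(2/11) = 2.
E[S | T = 0] = (2) / (4/11) = 11/2.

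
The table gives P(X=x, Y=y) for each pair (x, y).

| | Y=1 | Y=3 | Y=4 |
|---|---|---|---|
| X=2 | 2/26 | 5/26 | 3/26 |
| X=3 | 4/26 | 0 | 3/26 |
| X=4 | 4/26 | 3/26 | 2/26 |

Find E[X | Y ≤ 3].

3

P(Y ≤ 3) = 9/13.
Σ X·P over the event = 2·(2/26) + 2·(5/26) + 3·(4/26) + 4·(4/26) + 4·(3/26) = 27/13.
E[X | Y ≤ 3] = (27/13) / (9/13) = 3.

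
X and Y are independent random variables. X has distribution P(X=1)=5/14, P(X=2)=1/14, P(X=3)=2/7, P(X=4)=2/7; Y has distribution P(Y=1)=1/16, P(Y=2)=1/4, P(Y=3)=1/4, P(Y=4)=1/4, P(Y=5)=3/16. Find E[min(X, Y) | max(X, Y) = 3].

28/15

P(max(X, Y) = 3) = 15/56.
Summing min(X,Y)·P(x,y) over outcomes with max(X, Y) = 3 gives 1/2.
E[min(X, Y) | max(X, Y) = 3] = (1/2) / (15/56) = 28/15.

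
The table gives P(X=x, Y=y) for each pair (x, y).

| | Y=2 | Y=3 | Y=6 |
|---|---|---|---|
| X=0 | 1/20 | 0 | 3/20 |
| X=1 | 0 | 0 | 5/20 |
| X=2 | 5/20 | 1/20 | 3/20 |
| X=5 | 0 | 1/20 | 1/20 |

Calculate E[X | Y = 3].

7/2

P(Y = 3) = 1/10.
Summing X·P(X=x,Y=y) over the conditioning event gives 7/20.
E[X | Y = 3] = (7/20) / (1/10) = 7/2.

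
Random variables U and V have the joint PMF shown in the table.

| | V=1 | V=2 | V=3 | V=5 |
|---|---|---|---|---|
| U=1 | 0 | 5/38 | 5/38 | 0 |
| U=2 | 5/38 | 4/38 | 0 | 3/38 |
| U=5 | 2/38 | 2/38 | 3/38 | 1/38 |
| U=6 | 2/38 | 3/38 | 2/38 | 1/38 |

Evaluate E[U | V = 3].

16/5

P(V = 3) = 5/19.
Σ U·P over the event = 1·(5/38) + 5·(3/38) + 6·(2/38) = 16/19.
E[U | V = 3] = (16/19) / (5/19) = 16/5.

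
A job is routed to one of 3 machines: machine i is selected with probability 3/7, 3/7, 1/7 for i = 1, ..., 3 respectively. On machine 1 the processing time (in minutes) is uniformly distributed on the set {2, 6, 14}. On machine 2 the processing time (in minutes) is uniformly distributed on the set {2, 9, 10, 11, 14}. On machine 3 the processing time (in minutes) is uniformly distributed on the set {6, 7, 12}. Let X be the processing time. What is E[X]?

E[X | machine 1] = (2+6+14)/3 = 22/3.
E[X | machine 2] = (2+9+10+11+14)/5 = 46/5.
E[X | machine 3] = (6+7+12)/3 = 25/3.
By the law of total expectation,
E[X] = (3/7)·(22/3) + (3/7)·(46/5) + (1/7)·(25/3) = 869/105.

869/105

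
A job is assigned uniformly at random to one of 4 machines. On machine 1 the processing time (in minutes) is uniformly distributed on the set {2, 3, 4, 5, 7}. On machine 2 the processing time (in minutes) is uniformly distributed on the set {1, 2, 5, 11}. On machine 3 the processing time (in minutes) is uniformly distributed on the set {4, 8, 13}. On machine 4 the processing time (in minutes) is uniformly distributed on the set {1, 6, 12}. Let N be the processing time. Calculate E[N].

E[N | machine 1] = (2+3+4+5+7)/5 = 21/5.
E[N | machine 2] = (1+2+5+11)/4 = 19/4.
E[N | machine 3] = (4+8+13)/3 = 25/3.
E[N | machine 4] = (1+6+12)/3 = 19/3.
E[N] = (1/4)·(21/5) + (1/4)·(19/4) + (1/4)·(25/3) + (1/4)·(19/3) = 1417/240.

1417/240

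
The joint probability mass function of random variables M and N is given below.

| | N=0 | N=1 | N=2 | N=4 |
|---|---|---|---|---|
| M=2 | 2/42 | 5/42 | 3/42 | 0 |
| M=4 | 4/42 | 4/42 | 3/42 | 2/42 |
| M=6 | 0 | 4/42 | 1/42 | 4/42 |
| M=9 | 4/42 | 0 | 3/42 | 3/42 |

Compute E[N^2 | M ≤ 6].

P(M ≤ 6) = 16/21.
Summing N^2·P(M=x,N=y) over the conditioning event gives 137/42.
E[N^2 | M ≤ 6] = (137/42) / (16/21) = 137/32.

137/32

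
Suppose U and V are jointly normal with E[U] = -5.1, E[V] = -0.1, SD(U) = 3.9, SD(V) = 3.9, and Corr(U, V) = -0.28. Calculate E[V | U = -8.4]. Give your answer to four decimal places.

0.8240

E[V | U=x] = μ_V + ρ(σ_V/σ_U)(x − μ_U) for jointly normal variables.
E[V | U=-8.4] = -0.1 + (-0.28)·(3.9/3.9)·(-8.4 − (-5.1)) = -0.1 + (-0.28)·(-3.3) = 0.8240.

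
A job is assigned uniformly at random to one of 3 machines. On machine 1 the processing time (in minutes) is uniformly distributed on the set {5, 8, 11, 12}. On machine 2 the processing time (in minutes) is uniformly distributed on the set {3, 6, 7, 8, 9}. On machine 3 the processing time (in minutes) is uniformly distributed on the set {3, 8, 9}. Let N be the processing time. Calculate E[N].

E[N | machine 1] = (5+8+11+12)/4 = 9.
E[N | machine 2] = (3+6+7+8+9)/5 = 33/5.
E[N | machine 3] = (3+8+9)/3 = 20/3.
E[N] = (1/3)·(9) + (1/3)·(33/5) + (1/3)·(20/3) = 334/45.

334/45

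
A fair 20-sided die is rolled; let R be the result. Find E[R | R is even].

11

Given R is even, R is equally likely to be any of {2, 4, 6, 8, 10, 12, 14, 16, 18, 20}.
E[R | R is even] = (2 + 4 + 6 + 8 + 10 + 12 + 14 + 16 + 18 + 20) / 10 = 11.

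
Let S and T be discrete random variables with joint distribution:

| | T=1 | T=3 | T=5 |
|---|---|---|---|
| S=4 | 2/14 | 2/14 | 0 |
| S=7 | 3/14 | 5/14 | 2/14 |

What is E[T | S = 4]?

2

P(S = 4) = 2/7.
Σ T·P over the event = 1·(2/14) + 3·(2/14) = 4/7.
E[T | S = 4] = (4/7) / (2/7) = 2.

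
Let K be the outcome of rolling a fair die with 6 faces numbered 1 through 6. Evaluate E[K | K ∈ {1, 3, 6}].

10/3

P(K ∈ {1, 3, 6}) = 1/2.
Σ over the event: 1·1/6 + 3·1/6 + 6·1/6 = 5/3.
E[K | K ∈ {1, 3, 6}] = (5/3) / (1/2) = 10/3.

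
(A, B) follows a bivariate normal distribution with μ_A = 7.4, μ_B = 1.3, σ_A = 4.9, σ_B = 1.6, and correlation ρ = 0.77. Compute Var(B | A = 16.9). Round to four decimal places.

Var(B | A=x) = (1 − ρ²)·σ_B².
Var(B | A=16.9) = (1.6)²·(1 − (0.77)²) = 2.56·0.4071 = 1.0422.

1.0422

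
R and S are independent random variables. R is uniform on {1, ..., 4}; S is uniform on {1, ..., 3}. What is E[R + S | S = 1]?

Outcomes with S = 1: (1,1), (2,1), (3,1), (4,1), each with probability 1/12.
E[R + S | S = 1] = (2 + 3 + 4 + 5) / 4 = 7/2.

7/2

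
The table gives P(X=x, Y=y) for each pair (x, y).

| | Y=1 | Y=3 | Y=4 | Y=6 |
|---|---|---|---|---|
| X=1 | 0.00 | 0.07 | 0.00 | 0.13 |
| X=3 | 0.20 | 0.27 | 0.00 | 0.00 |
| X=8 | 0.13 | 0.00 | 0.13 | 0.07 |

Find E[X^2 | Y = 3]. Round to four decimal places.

P(Y = 3) = 0.34.
Summing X^2·P(X=x,Y=y) over the conditioning event gives 2.50.
E[X^2 | Y = 3] = (2.50) / (0.34) = 7.3529.

7.3529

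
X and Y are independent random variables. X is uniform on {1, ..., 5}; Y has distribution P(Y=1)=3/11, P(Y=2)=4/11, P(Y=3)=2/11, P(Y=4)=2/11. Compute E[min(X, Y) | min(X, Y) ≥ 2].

5/2

P(min(X, Y) ≥ 2) = 32/55.
Summing min(X,Y)·P(x,y) over outcomes with min(X, Y) ≥ 2 gives 16/11.
E[min(X, Y) | min(X, Y) ≥ 2] = (16/11) / (32/55) = 5/2.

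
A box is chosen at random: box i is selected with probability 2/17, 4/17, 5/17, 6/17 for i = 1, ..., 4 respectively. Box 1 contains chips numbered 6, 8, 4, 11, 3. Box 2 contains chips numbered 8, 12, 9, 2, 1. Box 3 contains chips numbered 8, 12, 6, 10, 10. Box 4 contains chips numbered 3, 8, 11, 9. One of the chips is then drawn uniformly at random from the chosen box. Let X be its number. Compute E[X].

E[X | box 1] = (6+8+4+11+3)/5 = 32/5.
E[X | box 2] = (8+12+9+2+1)/5 = 32/5.
E[X | box 3] = (8+12+6+10+10)/5 = 46/5.
E[X | box 4] = (3+8+11+9)/4 = 31/4.
E[X] = (2/17)·(32/5) + (4/17)·(32/5) + (5/17)·(46/5) + (6/17)·(31/4) = 77/10.

77/10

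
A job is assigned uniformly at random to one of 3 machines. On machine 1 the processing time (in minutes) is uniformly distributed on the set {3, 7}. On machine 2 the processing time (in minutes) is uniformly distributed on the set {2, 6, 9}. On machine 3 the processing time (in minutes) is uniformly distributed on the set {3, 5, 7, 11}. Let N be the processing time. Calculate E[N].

E[N | machine 1] = (3+7)/2 = 5.
E[N | machine 2] = (2+6+9)/3 = 17/3.
E[N | machine 3] = (3+5+7+11)/4 = 13/2.
By the law of total expectation,
E[N] = (1/3)·(5) + (1/3)·(17/3) + (1/3)·(13/2) = 103/18.

103/18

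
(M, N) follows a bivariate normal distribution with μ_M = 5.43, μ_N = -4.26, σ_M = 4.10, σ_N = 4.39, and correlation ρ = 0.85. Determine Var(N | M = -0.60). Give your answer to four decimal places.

5.3480

Var(N | M=x) = (1 − ρ²)·σ_N².
Var(N | M=-0.60) = (4.39)²·(1 − (0.85)²) = 19.2721·0.2775 = 5.3480.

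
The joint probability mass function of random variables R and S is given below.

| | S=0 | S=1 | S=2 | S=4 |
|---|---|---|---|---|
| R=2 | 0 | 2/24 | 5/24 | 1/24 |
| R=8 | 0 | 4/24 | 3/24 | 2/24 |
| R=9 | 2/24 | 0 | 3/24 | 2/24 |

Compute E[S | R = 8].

2

P(R = 8) = 3/8.
Σ S·P over the event = 1·(4/24) + 2·(3/24) + 4·(2/24) = 3/4.
E[S | R = 8] = (3/4) / (3/8) = 2.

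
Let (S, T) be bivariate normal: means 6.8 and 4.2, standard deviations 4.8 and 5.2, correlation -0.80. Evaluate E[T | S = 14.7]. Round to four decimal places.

-2.6467

For a bivariate normal, E[T | S=x] = μ_T + ρ·(σ_T/σ_S)·(x − μ_S).
E[T | S=14.7] = 4.2 + (-0.80)·(5.2/4.8)·(14.7 − (6.8)) = 4.2 + (-0.86667)·(7.9) = -2.6467.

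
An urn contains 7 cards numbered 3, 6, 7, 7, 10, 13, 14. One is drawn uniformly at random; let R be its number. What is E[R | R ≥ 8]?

37/3

P(R ≥ 8) = 3/7.
Σ over the event: 10·1/7 + 13·1/7 + 14·1/7 = 37/7.
E[R | R ≥ 8] = (37/7) / (3/7) = 37/3.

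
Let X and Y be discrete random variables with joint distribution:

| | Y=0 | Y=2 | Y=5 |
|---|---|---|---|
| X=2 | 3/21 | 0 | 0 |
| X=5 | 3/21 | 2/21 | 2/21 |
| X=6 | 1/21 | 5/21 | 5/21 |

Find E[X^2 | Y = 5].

230/7

P(Y = 5) = 1/3.
Σ X^2·P over the event = 25·(2/21) + 36·(5/21) = 230/21.
E[X^2 | Y = 5] = (230/21) / (1/3) = 230/7.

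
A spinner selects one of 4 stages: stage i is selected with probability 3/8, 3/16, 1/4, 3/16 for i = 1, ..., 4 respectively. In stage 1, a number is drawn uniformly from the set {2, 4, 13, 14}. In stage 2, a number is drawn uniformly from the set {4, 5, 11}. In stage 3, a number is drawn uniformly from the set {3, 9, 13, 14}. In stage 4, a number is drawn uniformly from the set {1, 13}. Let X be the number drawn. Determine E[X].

259/32

E[X | stage 1] = (2+4+13+14)/4 = 33/4.
E[X | stage 2] = (4+5+11)/3 = 20/3.
E[X | stage 3] = (3+9+13+14)/4 = 39/4.
E[X | stage 4] = (1+13)/2 = 7.
E[X] = (3/8)·(33/4) + (3/16)·(20/3) + (1/4)·(39/4) + (3/16)·(7) = 259/32.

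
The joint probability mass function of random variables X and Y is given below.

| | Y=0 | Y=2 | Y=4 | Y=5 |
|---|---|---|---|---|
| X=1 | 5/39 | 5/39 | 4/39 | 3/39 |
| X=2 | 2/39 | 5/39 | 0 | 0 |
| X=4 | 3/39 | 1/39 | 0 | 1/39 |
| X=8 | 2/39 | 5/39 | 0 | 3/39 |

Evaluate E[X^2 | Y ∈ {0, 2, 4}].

277/16

P(Y ∈ {0, 2, 4}) = 32/39.
Summing X^2·P(X=x,Y=y) over the conditioning event gives 554/39.
E[X^2 | Y ∈ {0, 2, 4}] = (554/39) / (32/39) = 277/16.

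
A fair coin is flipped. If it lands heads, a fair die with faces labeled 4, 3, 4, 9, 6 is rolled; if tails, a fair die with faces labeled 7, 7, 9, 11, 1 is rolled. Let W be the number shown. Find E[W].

61/10

E[W | heads] = (4+3+4+9+6)/5 = 26/5.
E[W | tails] = (7+7+9+11+1)/5 = 7.
By the law of total expectation,
E[W] = (1/2)·(26/5) + (1/2)·(7) = 61/10.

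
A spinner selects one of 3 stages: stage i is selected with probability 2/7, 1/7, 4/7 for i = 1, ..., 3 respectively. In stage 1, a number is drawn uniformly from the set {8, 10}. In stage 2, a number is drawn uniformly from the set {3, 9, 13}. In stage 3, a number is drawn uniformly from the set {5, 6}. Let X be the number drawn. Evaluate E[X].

145/21

E[X | stage 1] = (8+10)/2 = 9.
E[X | stage 2] = (3+9+13)/3 = 25/3.
E[X | stage 3] = (5+6)/2 = 11/2.
By the law of total expectation,
E[X] = (2/7)·(9) + (1/7)·(25/3) + (4/7)·(11/2) = 145/21.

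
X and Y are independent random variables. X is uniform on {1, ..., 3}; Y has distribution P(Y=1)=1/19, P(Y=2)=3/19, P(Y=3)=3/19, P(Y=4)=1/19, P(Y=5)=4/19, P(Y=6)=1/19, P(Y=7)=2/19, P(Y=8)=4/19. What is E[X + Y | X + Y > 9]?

P(X + Y > 9) = 10/57.
Summing (X+Y)·P(x,y) over outcomes with X + Y > 9 gives 104/57.
E[X + Y | X + Y > 9] = (104/57) / (10/57) = 52/5.

52/5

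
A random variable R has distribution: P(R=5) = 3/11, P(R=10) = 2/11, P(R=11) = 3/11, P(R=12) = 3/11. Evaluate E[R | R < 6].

5

P(R < 6) = 3/11.
Σ over the event: 5·3/11 = 15/11.
E[R | R < 6] = (15/11) / (3/11) = 5.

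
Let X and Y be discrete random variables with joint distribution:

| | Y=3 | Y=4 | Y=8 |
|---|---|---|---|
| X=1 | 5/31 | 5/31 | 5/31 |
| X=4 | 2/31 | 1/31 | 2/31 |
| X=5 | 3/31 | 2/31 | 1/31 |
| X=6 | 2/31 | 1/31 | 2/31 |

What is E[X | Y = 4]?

25/9

P(Y = 4) = 9/31.
Σ X·P over the event = 1·(5/31) + 4·(1/31) + 5·(2/31) + 6·(1/31) = 25/31.
E[X | Y = 4] = (25/31) / (9/31) = 25/9.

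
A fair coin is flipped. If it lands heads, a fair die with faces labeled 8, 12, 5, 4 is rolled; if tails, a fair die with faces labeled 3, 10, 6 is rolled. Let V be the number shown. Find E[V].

E[V | heads] = (8+12+5+4)/4 = 29/4.
E[V | tails] = (3+10+6)/3 = 19/3.
E[V] = (1/2)·(29/4) + (1/2)·(19/3) = 163/24.

163/24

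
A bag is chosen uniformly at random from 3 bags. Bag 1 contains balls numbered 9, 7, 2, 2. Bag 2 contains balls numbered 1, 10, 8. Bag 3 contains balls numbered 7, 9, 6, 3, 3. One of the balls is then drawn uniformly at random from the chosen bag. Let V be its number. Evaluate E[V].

E[V | bag 1] = (9+7+2+2)/4 = 5.
E[V | bag 2] = (1+10+8)/3 = 19/3.
E[V | bag 3] = (7+9+6+3+3)/5 = 28/5.
By the law of total expectation,
E[V] = (1/3)·(5) + (1/3)·(19/3) + (1/3)·(28/5) = 254/45.

254/45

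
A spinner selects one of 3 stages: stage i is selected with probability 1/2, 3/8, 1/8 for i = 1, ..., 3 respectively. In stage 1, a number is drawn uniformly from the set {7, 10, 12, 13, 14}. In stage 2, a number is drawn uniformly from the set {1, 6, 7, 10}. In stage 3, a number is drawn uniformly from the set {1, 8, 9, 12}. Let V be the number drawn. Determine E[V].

E[V | stage 1] = (7+10+12+13+14)/5 = 56/5.
E[V | stage 2] = (1+6+7+10)/4 = 6.
E[V | stage 3] = (1+8+9+12)/4 = 15/2.
By the law of total expectation,
E[V] = (1/2)·(56/5) + (3/8)·(6) + (1/8)·(15/2) = 703/80.

703/80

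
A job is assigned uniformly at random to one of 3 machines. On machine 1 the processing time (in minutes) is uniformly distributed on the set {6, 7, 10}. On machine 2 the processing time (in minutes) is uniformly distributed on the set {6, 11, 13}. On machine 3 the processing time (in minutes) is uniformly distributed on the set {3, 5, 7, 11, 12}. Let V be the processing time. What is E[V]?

E[V | machine 1] = (6+7+10)/3 = 23/3.
E[V | machine 2] = (6+11+13)/3 = 10.
E[V | machine 3] = (3+5+7+11+12)/5 = 38/5.
By the law of total expectation,
E[V] = (1/3)·(23/3) + (1/3)·(10) + (1/3)·(38/5) = 379/45.

379/45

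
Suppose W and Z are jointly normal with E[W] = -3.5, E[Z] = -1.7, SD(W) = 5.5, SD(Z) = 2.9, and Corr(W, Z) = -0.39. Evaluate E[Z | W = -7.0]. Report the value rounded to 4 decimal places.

-0.9803

E[Z | W=x] = μ_Z + ρ(σ_Z/σ_W)(x − μ_W) for jointly normal variables.
E[Z | W=-7.0] = -1.7 + (-0.39)·(2.9/5.5)·(-7.0 − (-3.5)) = -1.7 + (-0.20564)·(-3.5) = -0.9803.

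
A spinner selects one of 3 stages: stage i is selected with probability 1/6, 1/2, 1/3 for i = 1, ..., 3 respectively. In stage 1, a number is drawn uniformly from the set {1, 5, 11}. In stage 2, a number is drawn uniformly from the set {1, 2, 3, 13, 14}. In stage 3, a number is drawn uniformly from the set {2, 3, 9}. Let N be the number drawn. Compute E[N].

E[N | stage 1] = (1+5+11)/3 = 17/3.
E[N | stage 2] = (1+2+3+13+14)/5 = 33/5.
E[N | stage 3] = (2+3+9)/3 = 14/3.
E[N] = (1/6)·(17/3) + (1/2)·(33/5) + (1/3)·(14/3) = 29/5.

29/5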